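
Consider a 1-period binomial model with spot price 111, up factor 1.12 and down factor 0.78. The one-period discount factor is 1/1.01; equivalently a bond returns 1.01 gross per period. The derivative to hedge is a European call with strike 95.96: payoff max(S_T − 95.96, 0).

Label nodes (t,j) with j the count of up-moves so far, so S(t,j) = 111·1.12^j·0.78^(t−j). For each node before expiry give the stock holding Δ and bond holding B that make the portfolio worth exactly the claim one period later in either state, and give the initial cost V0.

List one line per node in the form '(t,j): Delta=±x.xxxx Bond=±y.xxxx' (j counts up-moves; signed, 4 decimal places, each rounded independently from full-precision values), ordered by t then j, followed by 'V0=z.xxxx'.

Since d<R<u, set p* = (R−d)/(u−d) = 0.6765; price each node as the discounted p*-expectation of its children.
Terminal payoffs: V(1,0)=0.0000, V(1,1)=28.3600
  t=0,j=0: stock 111.0000 → up 124.3200 (V=28.3600), down 86.5800 (V=0.0000). Price 18.9948; hedge Δ=0.7515, bond B=-64.4170.
Root portfolio cost Δ·111+B reproduces V0=18.9948.

(0,0): Delta=0.7515 Bond=-64.4170
V0=18.9948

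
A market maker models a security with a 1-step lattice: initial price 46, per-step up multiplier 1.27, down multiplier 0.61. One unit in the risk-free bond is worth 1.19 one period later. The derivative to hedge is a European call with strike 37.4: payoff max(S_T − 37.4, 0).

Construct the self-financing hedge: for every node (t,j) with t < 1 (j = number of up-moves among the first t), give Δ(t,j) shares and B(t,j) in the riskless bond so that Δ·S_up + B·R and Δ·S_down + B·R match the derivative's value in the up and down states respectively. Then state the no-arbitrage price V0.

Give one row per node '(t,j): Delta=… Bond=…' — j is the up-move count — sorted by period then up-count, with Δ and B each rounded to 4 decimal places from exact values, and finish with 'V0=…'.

The replicating-portfolio and risk-neutral prices coincide; use p* = (1.19−0.61)/(1.27−0.61) = 0.8788 for the latter.
Terminal payoffs: V(1,0)=0.0000, V(1,1)=21.0200
(0,0): S=46.0000. Δ = (V_up−V_dn)/(S_up−S_dn) = (21.0200−0.0000)/(58.4200−28.0600) = 0.6924. V = [p*·21.0200 + (1−p*)·0.0000]/1.19 = 15.5228. B = V − Δ·S = -16.3257.
Each (Δ,B) replicates both successor values, so the strategy is self-financing and V0 is arbitrage-free.

(0,0): Delta=0.6924 Bond=-16.3257
V0=15.5228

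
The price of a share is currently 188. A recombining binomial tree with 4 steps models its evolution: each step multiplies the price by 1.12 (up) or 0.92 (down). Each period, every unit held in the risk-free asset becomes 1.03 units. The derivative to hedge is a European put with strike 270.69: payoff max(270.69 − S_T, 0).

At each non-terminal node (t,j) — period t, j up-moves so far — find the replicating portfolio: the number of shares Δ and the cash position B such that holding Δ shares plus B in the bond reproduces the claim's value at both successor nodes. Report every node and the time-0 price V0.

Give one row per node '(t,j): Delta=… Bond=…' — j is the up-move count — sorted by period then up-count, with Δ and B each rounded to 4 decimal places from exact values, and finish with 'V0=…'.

(0,0): Delta=-0.8982 Bond=223.4155
(1,0): Delta=-1.0000 Bond=247.7197
(1,1): Delta=-0.8298 Bond=215.7166
(2,0): Delta=-1.0000 Bond=255.1513
(2,1): Delta=-1.0000 Bond=255.1513
(2,2): Delta=-0.7155 Bond=195.2182
(3,0): Delta=-1.0000 Bond=262.8058
(3,1): Delta=-1.0000 Bond=262.8058
(3,2): Delta=-1.0000 Bond=262.8058
(3,3): Delta=-0.5242 Bond=150.5674
V0=54.5478

Under the risk-neutral measure, an up-move has probability p* = (R−d)/(u−d) = 0.5500 and values discount at R = 1.03.
Payoff layer (t=4): V(4,0)=136.0081, V(4,1)=106.7295, V(4,2)=71.0859, V(4,3)=27.6937, V(4,4)=0.0000
Node (3,0) S=146.3933: V=(p*·106.7295+(1−p*)·136.0081)/1.03=116.4125; Δ=(106.7295−136.0081)/(163.9605−134.6819)=-1.0000; B=V−Δ·S=262.8058
Node (3,1) S=178.2180: V=(p*·71.0859+(1−p*)·106.7295)/1.03=84.5878; Δ=(71.0859−106.7295)/(199.6041−163.9605)=-1.0000; B=V−Δ·S=262.8058
Node (3,2) S=216.9610: V=(p*·27.6937+(1−p*)·71.0859)/1.03=45.8448; Δ=(27.6937−71.0859)/(242.9963−199.6041)=-1.0000; B=V−Δ·S=262.8058
Node (3,3) S=264.1265: V=(p*·0.0000+(1−p*)·27.6937)/1.03=12.0992; Δ=(0.0000−27.6937)/(295.8216−242.9963)=-0.5242; B=V−Δ·S=150.5674
Node (2,0) S=159.1232: V=(p*·84.5878+(1−p*)·116.4125)/1.03=96.0281; Δ=(84.5878−116.4125)/(178.2180−146.3933)=-1.0000; B=V−Δ·S=255.1513
Node (2,1) S=193.7152: V=(p*·45.8448+(1−p*)·84.5878)/1.03=61.4361; Δ=(45.8448−84.5878)/(216.9610−178.2180)=-1.0000; B=V−Δ·S=255.1513
Node (2,2) S=235.8272: V=(p*·12.0992+(1−p*)·45.8448)/1.03=26.4900; Δ=(12.0992−45.8448)/(264.1265−216.9610)=-0.7155; B=V−Δ·S=195.2182
Node (1,0) S=172.9600: V=(p*·61.4361+(1−p*)·96.0281)/1.03=74.7597; Δ=(61.4361−96.0281)/(193.7152−159.1232)=-1.0000; B=V−Δ·S=247.7197
Node (1,1) S=210.5600: V=(p*·26.4900+(1−p*)·61.4361)/1.03=40.9862; Δ=(26.4900−61.4361)/(235.8272−193.7152)=-0.8298; B=V−Δ·S=215.7166
Node (0,0) S=188.0000: V=(p*·40.9862+(1−p*)·74.7597)/1.03=54.5478; Δ=(40.9862−74.7597)/(210.5600−172.9600)=-0.8982; B=V−Δ·S=223.4155
Root portfolio cost Δ·188+B reproduces V0=54.5478.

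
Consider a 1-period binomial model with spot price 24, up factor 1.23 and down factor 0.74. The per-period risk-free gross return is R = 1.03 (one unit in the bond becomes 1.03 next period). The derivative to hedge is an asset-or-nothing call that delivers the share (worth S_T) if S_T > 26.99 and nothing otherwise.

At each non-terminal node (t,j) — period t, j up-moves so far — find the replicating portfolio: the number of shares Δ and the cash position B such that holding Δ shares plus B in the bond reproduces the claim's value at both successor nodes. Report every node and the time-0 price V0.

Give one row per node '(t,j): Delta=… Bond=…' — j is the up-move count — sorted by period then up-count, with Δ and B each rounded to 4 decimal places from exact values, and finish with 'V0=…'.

(0,0): Delta=2.5102 Bond=-43.2827
V0=16.9622

Under the risk-neutral measure, an up-move has probability p* = (R−d)/(u−d) = 0.5918 and values discount at R = 1.03.
Terminal payoffs: V(1,0)=0.0000, V(1,1)=29.5200
Node (0,0) S=24.0000: V=(p*·29.5200+(1−p*)·0.0000)/1.03=16.9622; Δ=(29.5200−0.0000)/(29.5200−17.7600)=2.5102; B=V−Δ·S=-43.2827
The time-0 hedge costs 16.9622, which is the no-arbitrage price.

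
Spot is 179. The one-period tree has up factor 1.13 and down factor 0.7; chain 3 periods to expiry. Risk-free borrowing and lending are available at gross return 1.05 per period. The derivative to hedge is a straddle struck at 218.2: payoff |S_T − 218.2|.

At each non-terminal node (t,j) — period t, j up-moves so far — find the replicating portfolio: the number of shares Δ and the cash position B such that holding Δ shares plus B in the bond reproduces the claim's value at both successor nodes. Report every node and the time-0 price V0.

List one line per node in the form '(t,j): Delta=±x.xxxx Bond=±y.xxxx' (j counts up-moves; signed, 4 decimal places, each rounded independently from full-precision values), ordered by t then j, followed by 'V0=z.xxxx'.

(0,0): Delta=-0.3742 Bond=113.8096
(1,0): Delta=-1.0000 Bond=197.9138
(1,1): Delta=-0.2856 Bond=101.5769
(2,0): Delta=-1.0000 Bond=207.8095
(2,1): Delta=-1.0000 Bond=207.8095
(2,2): Delta=-0.1844 Bond=83.5349
V0=46.8293

Risk-neutral probability p* = (R−d)/(u−d) = (1.05−0.7)/(1.13−0.7) = 0.8140.
Terminal values V(3,·): V(3,0)=156.8030, V(3,1)=119.0877, V(3,2)=58.2044, V(3,3)=40.0786
(2,0): S=87.7100. Δ = (V_up−V_dn)/(S_up−S_dn) = (119.0877−156.8030)/(99.1123−61.3970) = -1.0000. V = [p*·119.0877 + (1−p*)·156.8030]/1.05 = 120.0995. B = V − Δ·S = 207.8095.
(2,1): S=141.5890. Δ = (V_up−V_dn)/(S_up−S_dn) = (58.2044−119.0877)/(159.9956−99.1123) = -1.0000. V = [p*·58.2044 + (1−p*)·119.0877]/1.05 = 66.2205. B = V − Δ·S = 207.8095.
(2,2): S=228.5651. Δ = (V_up−V_dn)/(S_up−S_dn) = (40.0786−58.2044)/(258.2786−159.9956) = -0.1844. V = [p*·40.0786 + (1−p*)·58.2044]/1.05 = 41.3817. B = V − Δ·S = 83.5349.
(1,0): S=125.3000. Δ = (V_up−V_dn)/(S_up−S_dn) = (66.2205−120.0995)/(141.5890−87.7100) = -1.0000. V = [p*·66.2205 + (1−p*)·120.0995]/1.05 = 72.6138. B = V − Δ·S = 197.9138.
(1,1): S=202.2700. Δ = (V_up−V_dn)/(S_up−S_dn) = (41.3817−66.2205)/(228.5651−141.5890) = -0.2856. V = [p*·41.3817 + (1−p*)·66.2205]/1.05 = 43.8123. B = V − Δ·S = 101.5769.
(0,0): S=179.0000. Δ = (V_up−V_dn)/(S_up−S_dn) = (43.8123−72.6138)/(202.2700−125.3000) = -0.3742. V = [p*·43.8123 + (1−p*)·72.6138]/1.05 = 46.8293. B = V − Δ·S = 113.8096.
Each (Δ,B) replicates both successor values, so the strategy is self-financing and V0 is arbitrage-free.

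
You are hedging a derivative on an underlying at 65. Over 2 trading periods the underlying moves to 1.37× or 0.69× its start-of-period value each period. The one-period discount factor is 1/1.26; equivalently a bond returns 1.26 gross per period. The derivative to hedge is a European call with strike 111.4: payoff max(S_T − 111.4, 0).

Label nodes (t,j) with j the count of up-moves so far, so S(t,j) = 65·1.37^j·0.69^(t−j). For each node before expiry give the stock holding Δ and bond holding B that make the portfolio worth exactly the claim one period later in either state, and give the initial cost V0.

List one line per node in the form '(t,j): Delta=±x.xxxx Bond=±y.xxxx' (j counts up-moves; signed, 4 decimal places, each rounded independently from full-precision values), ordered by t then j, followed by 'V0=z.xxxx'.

(0,0): Delta=0.1595 Bond=-5.6782
(1,0): Delta=0.0000 Bond=0.0000
(1,1): Delta=0.1750 Bond=-8.5352
V0=4.6907

Risk-neutral probability p* = (R−d)/(u−d) = (1.26−0.69)/(1.37−0.69) = 0.8382.
Terminal values V(2,·): V(2,0)=0.0000, V(2,1)=0.0000, V(2,2)=10.5985
  t=1,j=0: stock 44.8500 → up 61.4445 (V=0.0000), down 30.9465 (V=0.0000). Price 0.0000; hedge Δ=0.0000, bond B=0.0000.
  t=1,j=1: stock 89.0500 → up 121.9985 (V=10.5985), down 61.4445 (V=0.0000). Price 7.0508; hedge Δ=0.1750, bond B=-8.5352.
  t=0,j=0: stock 65.0000 → up 89.0500 (V=7.0508), down 44.8500 (V=0.0000). Price 4.6907; hedge Δ=0.1595, bond B=-5.6782.
Self-financing check: at every node Δ·S+B equals the discounted successor values.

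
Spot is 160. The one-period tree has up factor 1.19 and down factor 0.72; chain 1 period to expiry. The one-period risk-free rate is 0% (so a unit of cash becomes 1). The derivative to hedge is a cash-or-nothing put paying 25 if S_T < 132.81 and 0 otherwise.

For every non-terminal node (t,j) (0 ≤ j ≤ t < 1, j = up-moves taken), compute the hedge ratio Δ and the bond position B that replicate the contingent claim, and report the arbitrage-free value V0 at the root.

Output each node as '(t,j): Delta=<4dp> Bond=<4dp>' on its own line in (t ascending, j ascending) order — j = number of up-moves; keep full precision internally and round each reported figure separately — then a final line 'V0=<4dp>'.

The replicating-portfolio and risk-neutral prices coincide; use p* = (1−0.72)/(1.19−0.72) = 0.5957 for the latter.
Terminal values V(1,·): V(1,0)=25.0000, V(1,1)=0.0000
(0,0): S=160.0000. Δ = (V_up−V_dn)/(S_up−S_dn) = (0.0000−25.0000)/(190.4000−115.2000) = -0.3324. V = [p*·0.0000 + (1−p*)·25.0000]/1 = 10.1064. B = V − Δ·S = 63.2979.
Self-financing check: at every node Δ·S+B equals the discounted successor values.

(0,0): Delta=-0.3324 Bond=63.2979
V0=10.1064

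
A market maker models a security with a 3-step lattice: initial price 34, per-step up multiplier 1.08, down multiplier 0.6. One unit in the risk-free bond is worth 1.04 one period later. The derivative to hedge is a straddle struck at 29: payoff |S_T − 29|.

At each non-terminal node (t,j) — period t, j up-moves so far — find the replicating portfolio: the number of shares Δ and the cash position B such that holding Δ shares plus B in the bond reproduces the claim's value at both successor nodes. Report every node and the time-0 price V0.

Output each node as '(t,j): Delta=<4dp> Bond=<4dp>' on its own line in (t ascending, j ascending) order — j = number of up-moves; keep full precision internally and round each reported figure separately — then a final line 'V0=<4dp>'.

Since d<R<u, set p* = (R−d)/(u−d) = 0.9167; price each node as the discounted p*-expectation of its children.
Terminal payoffs: V(3,0)=21.6560, V(3,1)=15.7808, V(3,2)=5.2054, V(3,3)=13.8302
Node (2,0) S=12.2400: V=(p*·15.7808+(1−p*)·21.6560)/1.04=15.6446; Δ=(15.7808−21.6560)/(13.2192−7.3440)=-1.0000; B=V−Δ·S=27.8846
Node (2,1) S=22.0320: V=(p*·5.2054+(1−p*)·15.7808)/1.04=5.8526; Δ=(5.2054−15.7808)/(23.7946−13.2192)=-1.0000; B=V−Δ·S=27.8846
Node (2,2) S=39.6576: V=(p*·13.8302+(1−p*)·5.2054)/1.04=12.6072; Δ=(13.8302−5.2054)/(42.8302−23.7946)=0.4531; B=V−Δ·S=-5.3611
Node (1,0) S=20.4000: V=(p*·5.8526+(1−p*)·15.6446)/1.04=6.4121; Δ=(5.8526−15.6446)/(22.0320−12.2400)=-1.0000; B=V−Δ·S=26.8121
Node (1,1) S=36.7200: V=(p*·12.6072+(1−p*)·5.8526)/1.04=11.5811; Δ=(12.6072−5.8526)/(39.6576−22.0320)=0.3832; B=V−Δ·S=-2.4910
Node (0,0) S=34.0000: V=(p*·11.5811+(1−p*)·6.4121)/1.04=10.7215; Δ=(11.5811−6.4121)/(36.7200−20.4000)=0.3167; B=V−Δ·S=-0.0472
Each (Δ,B) replicates both successor values, so the strategy is self-financing and V0 is arbitrage-free.

(0,0): Delta=0.3167 Bond=-0.0472
(1,0): Delta=-1.0000 Bond=26.8121
(1,1): Delta=0.3832 Bond=-2.4910
(2,0): Delta=-1.0000 Bond=27.8846
(2,1): Delta=-1.0000 Bond=27.8846
(2,2): Delta=0.4531 Bond=-5.3611
V0=10.7215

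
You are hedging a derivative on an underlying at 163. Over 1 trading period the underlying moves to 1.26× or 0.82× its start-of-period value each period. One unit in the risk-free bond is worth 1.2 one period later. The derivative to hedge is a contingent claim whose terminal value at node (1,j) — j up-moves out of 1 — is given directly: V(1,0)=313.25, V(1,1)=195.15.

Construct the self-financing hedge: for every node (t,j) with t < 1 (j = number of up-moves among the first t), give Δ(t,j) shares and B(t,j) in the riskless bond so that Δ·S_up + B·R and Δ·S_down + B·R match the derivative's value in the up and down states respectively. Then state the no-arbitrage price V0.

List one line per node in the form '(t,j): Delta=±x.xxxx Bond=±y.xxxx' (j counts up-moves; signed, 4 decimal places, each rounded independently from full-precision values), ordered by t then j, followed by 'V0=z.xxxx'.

(0,0): Delta=-1.6467 Bond=444.4545
V0=176.0455

No-arbitrage ⇒ martingale measure with p* = (R−d)/(u−d) = 0.8636.
Payoff layer (t=1): V(1,0)=313.2500, V(1,1)=195.1500
  t=0,j=0: stock 163.0000 → up 205.3800 (V=195.1500), down 133.6600 (V=313.2500). Price 176.0455; hedge Δ=-1.6467, bond B=444.4545.
Self-financing check: at every node Δ·S+B equals the discounted successor values.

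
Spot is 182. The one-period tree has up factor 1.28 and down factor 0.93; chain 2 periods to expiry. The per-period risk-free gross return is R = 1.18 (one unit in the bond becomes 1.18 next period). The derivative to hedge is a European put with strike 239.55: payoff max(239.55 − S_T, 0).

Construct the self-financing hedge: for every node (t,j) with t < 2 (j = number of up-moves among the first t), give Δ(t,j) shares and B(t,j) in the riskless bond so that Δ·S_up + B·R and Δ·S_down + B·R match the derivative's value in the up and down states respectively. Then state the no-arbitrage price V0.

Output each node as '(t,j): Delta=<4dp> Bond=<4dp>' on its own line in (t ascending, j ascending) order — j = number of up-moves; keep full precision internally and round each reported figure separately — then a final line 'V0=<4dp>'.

(0,0): Delta=-0.4428 Bond=92.1114
(1,0): Delta=-1.0000 Bond=203.0085
(1,1): Delta=-0.2808 Bond=70.9647
V0=11.5275

Since d<R<u, set p* = (R−d)/(u−d) = 0.7143; price each node as the discounted p*-expectation of its children.
At expiry t=2: V(2,0)=82.1382, V(2,1)=22.8972, V(2,2)=0.0000
Node (1,0) S=169.2600: V=(p*·22.8972+(1−p*)·82.1382)/1.18=33.7485; Δ=(22.8972−82.1382)/(216.6528−157.4118)=-1.0000; B=V−Δ·S=203.0085
Node (1,1) S=232.9600: V=(p*·0.0000+(1−p*)·22.8972)/1.18=5.5441; Δ=(0.0000−22.8972)/(298.1888−216.6528)=-0.2808; B=V−Δ·S=70.9647
Node (0,0) S=182.0000: V=(p*·5.5441+(1−p*)·33.7485)/1.18=11.5275; Δ=(5.5441−33.7485)/(232.9600−169.2600)=-0.4428; B=V−Δ·S=92.1114
Self-financing check: at every node Δ·S+B equals the discounted successor values.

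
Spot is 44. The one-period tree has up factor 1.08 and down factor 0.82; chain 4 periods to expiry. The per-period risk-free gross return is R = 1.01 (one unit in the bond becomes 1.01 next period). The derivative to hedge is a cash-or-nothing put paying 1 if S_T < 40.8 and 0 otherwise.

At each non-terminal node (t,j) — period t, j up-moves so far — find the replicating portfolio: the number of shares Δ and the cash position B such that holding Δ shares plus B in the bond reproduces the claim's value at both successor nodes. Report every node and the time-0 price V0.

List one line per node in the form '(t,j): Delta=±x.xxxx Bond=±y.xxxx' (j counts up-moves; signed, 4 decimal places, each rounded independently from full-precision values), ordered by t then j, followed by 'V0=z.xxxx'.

(0,0): Delta=-0.0366 Bond=1.8932
(1,0): Delta=-0.0558 Bond=2.6053
(1,1): Delta=-0.0312 Bond=1.6568
(2,0): Delta=0.0000 Bond=0.9803
(2,1): Delta=-0.0714 Bond=3.2396
(2,2): Delta=-0.0200 Bond=1.0963
(3,0): Delta=0.0000 Bond=0.9901
(3,1): Delta=0.0000 Bond=0.9901
(3,2): Delta=-0.0914 Bond=4.1127
(3,3): Delta=0.0000 Bond=0.0000
V0=0.2831

Since d<R<u, set p* = (R−d)/(u−d) = 0.7308; price each node as the discounted p*-expectation of its children.
Payoff layer (t=4): V(4,0)=1.0000, V(4,1)=1.0000, V(4,2)=1.0000, V(4,3)=0.0000, V(4,4)=0.0000
(3,0): S=24.2602. Δ = (V_up−V_dn)/(S_up−S_dn) = (1.0000−1.0000)/(26.2010−19.8934) = 0.0000. V = [p*·1.0000 + (1−p*)·1.0000]/1.01 = 0.9901. B = V − Δ·S = 0.9901.
(3,1): S=31.9524. Δ = (V_up−V_dn)/(S_up−S_dn) = (1.0000−1.0000)/(34.5086−26.2010) = 0.0000. V = [p*·1.0000 + (1−p*)·1.0000]/1.01 = 0.9901. B = V − Δ·S = 0.9901.
(3,2): S=42.0837. Δ = (V_up−V_dn)/(S_up−S_dn) = (0.0000−1.0000)/(45.4504−34.5086) = -0.0914. V = [p*·0.0000 + (1−p*)·1.0000]/1.01 = 0.2666. B = V − Δ·S = 4.1127.
(3,3): S=55.4273. Δ = (V_up−V_dn)/(S_up−S_dn) = (0.0000−0.0000)/(59.8615−45.4504) = 0.0000. V = [p*·0.0000 + (1−p*)·0.0000]/1.01 = 0.0000. B = V − Δ·S = 0.0000.
(2,0): S=29.5856. Δ = (V_up−V_dn)/(S_up−S_dn) = (0.9901−0.9901)/(31.9524−24.2602) = 0.0000. V = [p*·0.9901 + (1−p*)·0.9901]/1.01 = 0.9803. B = V − Δ·S = 0.9803.
(2,1): S=38.9664. Δ = (V_up−V_dn)/(S_up−S_dn) = (0.2666−0.9901)/(42.0837−31.9524) = -0.0714. V = [p*·0.2666 + (1−p*)·0.9901]/1.01 = 0.4568. B = V − Δ·S = 3.2396.
(2,2): S=51.3216. Δ = (V_up−V_dn)/(S_up−S_dn) = (0.0000−0.2666)/(55.4273−42.0837) = -0.0200. V = [p*·0.0000 + (1−p*)·0.2666]/1.01 = 0.0711. B = V − Δ·S = 1.0963.
(1,0): S=36.0800. Δ = (V_up−V_dn)/(S_up−S_dn) = (0.4568−0.9803)/(38.9664−29.5856) = -0.0558. V = [p*·0.4568 + (1−p*)·0.9803]/1.01 = 0.5918. B = V − Δ·S = 2.6053.
(1,1): S=47.5200. Δ = (V_up−V_dn)/(S_up−S_dn) = (0.0711−0.4568)/(51.3216−38.9664) = -0.0312. V = [p*·0.0711 + (1−p*)·0.4568]/1.01 = 0.1732. B = V − Δ·S = 1.6568.
(0,0): S=44.0000. Δ = (V_up−V_dn)/(S_up−S_dn) = (0.1732−0.5918)/(47.5200−36.0800) = -0.0366. V = [p*·0.1732 + (1−p*)·0.5918]/1.01 = 0.2831. B = V − Δ·S = 1.8932.
The time-0 hedge costs 0.2831, which is the no-arbitrage price.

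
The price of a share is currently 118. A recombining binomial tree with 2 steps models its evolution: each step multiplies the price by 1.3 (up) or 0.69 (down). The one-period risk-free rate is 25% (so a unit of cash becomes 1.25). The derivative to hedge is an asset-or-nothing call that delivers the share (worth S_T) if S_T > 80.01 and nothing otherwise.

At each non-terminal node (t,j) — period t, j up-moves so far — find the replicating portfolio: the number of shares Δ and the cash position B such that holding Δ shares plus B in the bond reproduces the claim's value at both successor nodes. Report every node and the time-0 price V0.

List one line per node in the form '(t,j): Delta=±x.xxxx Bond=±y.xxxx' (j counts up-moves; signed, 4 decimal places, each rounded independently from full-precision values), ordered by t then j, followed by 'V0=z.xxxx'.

(0,0): Delta=1.0512 Bond=-6.2808
(1,0): Delta=2.1311 Bond=-95.7820
(1,1): Delta=1.0000 Bond=0.0000
V0=117.7584

Risk-neutral probability p* = (R−d)/(u−d) = (1.25−0.69)/(1.3−0.69) = 0.9180.
Terminal payoffs: V(2,0)=0.0000, V(2,1)=105.8460, V(2,2)=199.4200
Node (1,0) S=81.4200: V=(p*·105.8460+(1−p*)·0.0000)/1.25=77.7361; Δ=(105.8460−0.0000)/(105.8460−56.1798)=2.1311; B=V−Δ·S=-95.7820
Node (1,1) S=153.4000: V=(p*·199.4200+(1−p*)·105.8460)/1.25=153.4000; Δ=(199.4200−105.8460)/(199.4200−105.8460)=1.0000; B=V−Δ·S=0.0000
Node (0,0) S=118.0000: V=(p*·153.4000+(1−p*)·77.7361)/1.25=117.7584; Δ=(153.4000−77.7361)/(153.4000−81.4200)=1.0512; B=V−Δ·S=-6.2808
Each (Δ,B) replicates both successor values, so the strategy is self-financing and V0 is arbitrage-free.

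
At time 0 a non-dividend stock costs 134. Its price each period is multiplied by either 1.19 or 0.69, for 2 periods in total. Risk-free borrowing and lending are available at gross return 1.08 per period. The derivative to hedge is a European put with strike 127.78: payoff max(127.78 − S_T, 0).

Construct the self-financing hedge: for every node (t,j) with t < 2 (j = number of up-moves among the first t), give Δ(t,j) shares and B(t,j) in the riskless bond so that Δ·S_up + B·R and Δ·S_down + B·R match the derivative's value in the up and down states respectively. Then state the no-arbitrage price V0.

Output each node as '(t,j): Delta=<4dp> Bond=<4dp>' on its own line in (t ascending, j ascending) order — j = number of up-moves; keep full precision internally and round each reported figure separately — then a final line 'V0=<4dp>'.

(0,0): Delta=-0.3319 Bond=52.3556
(1,0): Delta=-1.0000 Bond=118.3148
(1,1): Delta=-0.2227 Bond=39.1215
V0=7.8785

Risk-neutral probability p* = (R−d)/(u−d) = (1.08−0.69)/(1.19−0.69) = 0.7800.
At expiry t=2: V(2,0)=63.9826, V(2,1)=17.7526, V(2,2)=0.0000
  t=1,j=0: stock 92.4600 → up 110.0274 (V=17.7526), down 63.7974 (V=63.9826). Price 25.8548; hedge Δ=-1.0000, bond B=118.3148.
  t=1,j=1: stock 159.4600 → up 189.7574 (V=0.0000), down 110.0274 (V=17.7526). Price 3.6163; hedge Δ=-0.2227, bond B=39.1215.
  t=0,j=0: stock 134.0000 → up 159.4600 (V=3.6163), down 92.4600 (V=25.8548). Price 7.8785; hedge Δ=-0.3319, bond B=52.3556.
Check: Δ(0,0)·S0 + B(0,0) = 7.8785 = V0.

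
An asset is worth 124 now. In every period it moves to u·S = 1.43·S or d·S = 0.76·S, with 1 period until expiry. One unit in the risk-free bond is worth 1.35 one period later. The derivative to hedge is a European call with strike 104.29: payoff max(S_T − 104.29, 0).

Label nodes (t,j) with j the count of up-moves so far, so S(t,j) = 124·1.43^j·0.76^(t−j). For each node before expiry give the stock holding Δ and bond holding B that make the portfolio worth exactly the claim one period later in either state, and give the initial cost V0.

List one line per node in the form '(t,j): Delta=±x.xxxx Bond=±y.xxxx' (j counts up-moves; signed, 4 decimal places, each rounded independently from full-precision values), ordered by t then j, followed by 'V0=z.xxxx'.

(0,0): Delta=0.8790 Bond=-61.3630
V0=47.6370

Under the risk-neutral measure, an up-move has probability p* = (R−d)/(u−d) = 0.8806 and values discount at R = 1.35.
Payoff layer (t=1): V(1,0)=0.0000, V(1,1)=73.0300
Node (0,0) S=124.0000: V=(p*·73.0300+(1−p*)·0.0000)/1.35=47.6370; Δ=(73.0300−0.0000)/(177.3200−94.2400)=0.8790; B=V−Δ·S=-61.3630
Self-financing check: at every node Δ·S+B equals the discounted successor values.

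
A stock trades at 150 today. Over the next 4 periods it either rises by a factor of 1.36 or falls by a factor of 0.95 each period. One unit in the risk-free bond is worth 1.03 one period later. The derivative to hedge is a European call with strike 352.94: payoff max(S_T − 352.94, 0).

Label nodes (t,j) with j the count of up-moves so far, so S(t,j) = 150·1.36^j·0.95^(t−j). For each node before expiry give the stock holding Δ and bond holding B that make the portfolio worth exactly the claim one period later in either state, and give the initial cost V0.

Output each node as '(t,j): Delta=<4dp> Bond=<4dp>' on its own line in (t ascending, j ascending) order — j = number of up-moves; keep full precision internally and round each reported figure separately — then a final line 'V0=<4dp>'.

No-arbitrage ⇒ martingale measure with p* = (R−d)/(u−d) = 0.1951.
Terminal payoffs: V(4,0)=0.0000, V(4,1)=0.0000, V(4,2)=0.0000, V(4,3)=5.5125, V(4,4)=160.2130
Node (3,0) S=128.6062: V=(p*·0.0000+(1−p*)·0.0000)/1.03=0.0000; Δ=(0.0000−0.0000)/(174.9045−122.1759)=0.0000; B=V−Δ·S=0.0000
Node (3,1) S=184.1100: V=(p*·0.0000+(1−p*)·0.0000)/1.03=0.0000; Δ=(0.0000−0.0000)/(250.3896−174.9045)=0.0000; B=V−Δ·S=0.0000
Node (3,2) S=263.5680: V=(p*·5.5125+(1−p*)·0.0000)/1.03=1.0443; Δ=(5.5125−0.0000)/(358.4525−250.3896)=0.0510; B=V−Δ·S=-12.4008
Node (3,3) S=377.3184: V=(p*·160.2130+(1−p*)·5.5125)/1.03=34.6582; Δ=(160.2130−5.5125)/(513.1530−358.4525)=1.0000; B=V−Δ·S=-342.6602
Node (2,0) S=135.3750: V=(p*·0.0000+(1−p*)·0.0000)/1.03=0.0000; Δ=(0.0000−0.0000)/(184.1100−128.6062)=0.0000; B=V−Δ·S=0.0000
Node (2,1) S=193.8000: V=(p*·1.0443+(1−p*)·0.0000)/1.03=0.1978; Δ=(1.0443−0.0000)/(263.5680−184.1100)=0.0131; B=V−Δ·S=-2.3492
Node (2,2) S=277.4400: V=(p*·34.6582+(1−p*)·1.0443)/1.03=7.3816; Δ=(34.6582−1.0443)/(377.3184−263.5680)=0.2955; B=V−Δ·S=-74.6035
Node (1,0) S=142.5000: V=(p*·0.1978+(1−p*)·0.0000)/1.03=0.0375; Δ=(0.1978−0.0000)/(193.8000−135.3750)=0.0034; B=V−Δ·S=-0.4450
Node (1,1) S=204.0000: V=(p*·7.3816+(1−p*)·0.1978)/1.03=1.5530; Δ=(7.3816−0.1978)/(277.4400−193.8000)=0.0859; B=V−Δ·S=-15.9685
Node (0,0) S=150.0000: V=(p*·1.5530+(1−p*)·0.0375)/1.03=0.3235; Δ=(1.5530−0.0375)/(204.0000−142.5000)=0.0246; B=V−Δ·S=-3.3728
Each (Δ,B) replicates both successor values, so the strategy is self-financing and V0 is arbitrage-free.

(0,0): Delta=0.0246 Bond=-3.3728
(1,0): Delta=0.0034 Bond=-0.4450
(1,1): Delta=0.0859 Bond=-15.9685
(2,0): Delta=0.0000 Bond=0.0000
(2,1): Delta=0.0131 Bond=-2.3492
(2,2): Delta=0.2955 Bond=-74.6035
(3,0): Delta=0.0000 Bond=0.0000
(3,1): Delta=0.0000 Bond=0.0000
(3,2): Delta=0.0510 Bond=-12.4008
(3,3): Delta=1.0000 Bond=-342.6602
V0=0.3235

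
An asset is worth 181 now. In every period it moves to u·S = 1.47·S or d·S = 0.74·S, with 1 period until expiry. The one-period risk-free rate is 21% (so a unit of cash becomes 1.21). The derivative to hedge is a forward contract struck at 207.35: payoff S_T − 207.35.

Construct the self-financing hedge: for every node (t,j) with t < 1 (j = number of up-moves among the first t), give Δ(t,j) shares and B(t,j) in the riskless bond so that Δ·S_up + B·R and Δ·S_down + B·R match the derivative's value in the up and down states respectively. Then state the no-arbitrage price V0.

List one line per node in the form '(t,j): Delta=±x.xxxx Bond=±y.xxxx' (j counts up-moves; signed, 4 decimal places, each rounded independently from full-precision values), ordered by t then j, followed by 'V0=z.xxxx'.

(0,0): Delta=1.0000 Bond=-171.3636
V0=9.6364

The replicating-portfolio and risk-neutral prices coincide; use p* = (1.21−0.74)/(1.47−0.74) = 0.6438 for the latter.
Payoff layer (t=1): V(1,0)=-73.4100, V(1,1)=58.7200
Node (0,0) S=181.0000: V=(p*·58.7200+(1−p*)·-73.4100)/1.21=9.6364; Δ=(58.7200−-73.4100)/(266.0700−133.9400)=1.0000; B=V−Δ·S=-171.3636
Self-financing check: at every node Δ·S+B equals the discounted successor values.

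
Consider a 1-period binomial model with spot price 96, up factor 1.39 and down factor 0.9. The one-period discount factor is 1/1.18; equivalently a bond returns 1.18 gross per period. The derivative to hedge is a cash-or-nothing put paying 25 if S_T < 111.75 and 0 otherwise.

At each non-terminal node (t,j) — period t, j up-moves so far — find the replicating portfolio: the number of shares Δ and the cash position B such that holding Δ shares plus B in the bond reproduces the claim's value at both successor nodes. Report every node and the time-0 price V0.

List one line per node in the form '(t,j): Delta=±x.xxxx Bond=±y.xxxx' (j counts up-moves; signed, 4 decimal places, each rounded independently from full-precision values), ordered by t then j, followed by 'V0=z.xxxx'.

(0,0): Delta=-0.5315 Bond=60.1003
V0=9.0799

Risk-neutral probability p* = (R−d)/(u−d) = (1.18−0.9)/(1.39−0.9) = 0.5714.
Terminal payoffs: V(1,0)=25.0000, V(1,1)=0.0000
Node (0,0) S=96.0000: V=(p*·0.0000+(1−p*)·25.0000)/1.18=9.0799; Δ=(0.0000−25.0000)/(133.4400−86.4000)=-0.5315; B=V−Δ·S=60.1003
Check: Δ(0,0)·S0 + B(0,0) = 9.0799 = V0.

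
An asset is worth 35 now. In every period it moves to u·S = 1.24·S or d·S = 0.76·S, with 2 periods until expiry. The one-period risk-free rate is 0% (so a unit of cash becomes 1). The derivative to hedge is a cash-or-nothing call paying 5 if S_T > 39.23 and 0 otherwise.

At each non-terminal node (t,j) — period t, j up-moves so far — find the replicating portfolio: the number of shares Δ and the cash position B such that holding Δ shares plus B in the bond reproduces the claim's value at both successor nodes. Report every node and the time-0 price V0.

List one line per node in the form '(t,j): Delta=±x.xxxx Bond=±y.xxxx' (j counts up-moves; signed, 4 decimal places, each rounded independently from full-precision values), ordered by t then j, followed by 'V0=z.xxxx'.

The replicating-portfolio and risk-neutral prices coincide; use p* = (1−0.76)/(1.24−0.76) = 0.5000 for the latter.
At expiry t=2: V(2,0)=0.0000, V(2,1)=0.0000, V(2,2)=5.0000
(1,0): S=26.6000. Δ = (V_up−V_dn)/(S_up−S_dn) = (0.0000−0.0000)/(32.9840−20.2160) = 0.0000. V = [p*·0.0000 + (1−p*)·0.0000]/1 = 0.0000. B = V − Δ·S = 0.0000.
(1,1): S=43.4000. Δ = (V_up−V_dn)/(S_up−S_dn) = (5.0000−0.0000)/(53.8160−32.9840) = 0.2400. V = [p*·5.0000 + (1−p*)·0.0000]/1 = 2.5000. B = V − Δ·S = -7.9167.
(0,0): S=35.0000. Δ = (V_up−V_dn)/(S_up−S_dn) = (2.5000−0.0000)/(43.4000−26.6000) = 0.1488. V = [p*·2.5000 + (1−p*)·0.0000]/1 = 1.2500. B = V − Δ·S = -3.9583.
Root portfolio cost Δ·35+B reproduces V0=1.2500.

(0,0): Delta=0.1488 Bond=-3.9583
(1,0): Delta=0.0000 Bond=0.0000
(1,1): Delta=0.2400 Bond=-7.9167
V0=1.2500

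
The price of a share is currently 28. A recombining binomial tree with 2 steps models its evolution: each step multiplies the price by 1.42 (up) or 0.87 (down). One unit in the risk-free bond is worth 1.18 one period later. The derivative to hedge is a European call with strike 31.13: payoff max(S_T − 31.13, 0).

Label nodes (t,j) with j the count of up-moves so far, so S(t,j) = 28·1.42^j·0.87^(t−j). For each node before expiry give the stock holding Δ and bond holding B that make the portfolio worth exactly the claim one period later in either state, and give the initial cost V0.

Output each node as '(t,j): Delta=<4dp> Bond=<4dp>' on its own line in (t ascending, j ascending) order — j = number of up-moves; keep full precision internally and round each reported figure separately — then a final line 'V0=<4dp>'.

No-arbitrage ⇒ martingale measure with p* = (R−d)/(u−d) = 0.5636.
Payoff layer (t=2): V(2,0)=0.0000, V(2,1)=3.4612, V(2,2)=25.3292
Node (1,0) S=24.3600: V=(p*·3.4612+(1−p*)·0.0000)/1.18=1.6533; Δ=(3.4612−0.0000)/(34.5912−21.1932)=0.2583; B=V−Δ·S=-4.6398
Node (1,1) S=39.7600: V=(p*·25.3292+(1−p*)·3.4612)/1.18=13.3786; Δ=(25.3292−3.4612)/(56.4592−34.5912)=1.0000; B=V−Δ·S=-26.3814
Node (0,0) S=28.0000: V=(p*·13.3786+(1−p*)·1.6533)/1.18=7.0018; Δ=(13.3786−1.6533)/(39.7600−24.3600)=0.7614; B=V−Δ·S=-14.3171
Self-financing check: at every node Δ·S+B equals the discounted successor values.

(0,0): Delta=0.7614 Bond=-14.3171
(1,0): Delta=0.2583 Bond=-4.6398
(1,1): Delta=1.0000 Bond=-26.3814
V0=7.0018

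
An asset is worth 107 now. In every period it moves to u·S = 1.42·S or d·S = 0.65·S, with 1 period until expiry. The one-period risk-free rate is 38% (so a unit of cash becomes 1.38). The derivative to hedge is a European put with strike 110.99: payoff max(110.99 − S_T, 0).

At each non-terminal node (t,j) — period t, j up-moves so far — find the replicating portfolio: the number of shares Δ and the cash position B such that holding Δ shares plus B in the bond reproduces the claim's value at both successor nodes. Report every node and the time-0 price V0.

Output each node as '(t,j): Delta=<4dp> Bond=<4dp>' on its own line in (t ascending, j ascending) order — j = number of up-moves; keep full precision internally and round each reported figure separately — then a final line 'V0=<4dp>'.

Since d<R<u, set p* = (R−d)/(u−d) = 0.9481; price each node as the discounted p*-expectation of its children.
At expiry t=1: V(1,0)=41.4400, V(1,1)=0.0000
Node (0,0) S=107.0000: V=(p*·0.0000+(1−p*)·41.4400)/1.38=1.5599; Δ=(0.0000−41.4400)/(151.9400−69.5500)=-0.5030; B=V−Δ·S=55.3781
Self-financing check: at every node Δ·S+B equals the discounted successor values.

(0,0): Delta=-0.5030 Bond=55.3781
V0=1.5599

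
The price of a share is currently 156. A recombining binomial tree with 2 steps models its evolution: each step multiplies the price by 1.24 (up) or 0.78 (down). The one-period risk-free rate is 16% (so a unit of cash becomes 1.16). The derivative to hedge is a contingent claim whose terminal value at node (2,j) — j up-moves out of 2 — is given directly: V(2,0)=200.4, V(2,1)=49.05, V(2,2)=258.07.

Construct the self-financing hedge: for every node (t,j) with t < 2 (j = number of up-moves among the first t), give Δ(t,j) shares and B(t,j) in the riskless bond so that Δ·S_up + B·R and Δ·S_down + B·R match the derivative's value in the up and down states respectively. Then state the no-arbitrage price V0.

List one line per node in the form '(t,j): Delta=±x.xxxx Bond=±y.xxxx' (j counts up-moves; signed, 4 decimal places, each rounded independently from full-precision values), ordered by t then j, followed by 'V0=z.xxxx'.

Under the risk-neutral measure, an up-move has probability p* = (R−d)/(u−d) = 0.8261 and values discount at R = 1.16.
Terminal payoffs: V(2,0)=200.4000, V(2,1)=49.0500, V(2,2)=258.0700
  t=1,j=0: stock 121.6800 → up 150.8832 (V=49.0500), down 94.9104 (V=200.4000). Price 64.9756; hedge Δ=-2.7040, bond B=393.9974.
  t=1,j=1: stock 193.4400 → up 239.8656 (V=258.0700), down 150.8832 (V=49.0500). Price 191.1368; hedge Δ=2.3490, bond B=-263.2545.
  t=0,j=0: stock 156.0000 → up 193.4400 (V=191.1368), down 121.6800 (V=64.9756). Price 145.8584; hedge Δ=1.7581, bond B=-128.4050.
The time-0 hedge costs 145.8584, which is the no-arbitrage price.

(0,0): Delta=1.7581 Bond=-128.4050
(1,0): Delta=-2.7040 Bond=393.9974
(1,1): Delta=2.3490 Bond=-263.2545
V0=145.8584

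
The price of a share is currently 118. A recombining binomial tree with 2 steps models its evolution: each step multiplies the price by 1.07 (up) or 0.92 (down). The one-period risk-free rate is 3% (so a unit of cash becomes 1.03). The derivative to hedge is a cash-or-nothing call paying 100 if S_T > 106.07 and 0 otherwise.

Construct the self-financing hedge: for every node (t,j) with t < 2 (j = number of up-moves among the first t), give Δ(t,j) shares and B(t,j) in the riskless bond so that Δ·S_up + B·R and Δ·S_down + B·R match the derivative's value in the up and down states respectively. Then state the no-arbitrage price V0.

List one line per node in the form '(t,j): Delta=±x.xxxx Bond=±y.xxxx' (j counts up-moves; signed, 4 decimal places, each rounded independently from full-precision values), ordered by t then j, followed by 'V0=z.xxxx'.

The replicating-portfolio and risk-neutral prices coincide; use p* = (1.03−0.92)/(1.07−0.92) = 0.7333 for the latter.
At expiry t=2: V(2,0)=0.0000, V(2,1)=100.0000, V(2,2)=100.0000
Node (1,0) S=108.5600: V=(p*·100.0000+(1−p*)·0.0000)/1.03=71.1974; Δ=(100.0000−0.0000)/(116.1592−99.8752)=6.1410; B=V−Δ·S=-595.4693
Node (1,1) S=126.2600: V=(p*·100.0000+(1−p*)·100.0000)/1.03=97.0874; Δ=(100.0000−100.0000)/(135.0982−116.1592)=0.0000; B=V−Δ·S=97.0874
Node (0,0) S=118.0000: V=(p*·97.0874+(1−p*)·71.1974)/1.03=87.5567; Δ=(97.0874−71.1974)/(126.2600−108.5600)=1.4627; B=V−Δ·S=-85.0431
Root portfolio cost Δ·118+B reproduces V0=87.5567.

(0,0): Delta=1.4627 Bond=-85.0431
(1,0): Delta=6.1410 Bond=-595.4693
(1,1): Delta=0.0000 Bond=97.0874
V0=87.5567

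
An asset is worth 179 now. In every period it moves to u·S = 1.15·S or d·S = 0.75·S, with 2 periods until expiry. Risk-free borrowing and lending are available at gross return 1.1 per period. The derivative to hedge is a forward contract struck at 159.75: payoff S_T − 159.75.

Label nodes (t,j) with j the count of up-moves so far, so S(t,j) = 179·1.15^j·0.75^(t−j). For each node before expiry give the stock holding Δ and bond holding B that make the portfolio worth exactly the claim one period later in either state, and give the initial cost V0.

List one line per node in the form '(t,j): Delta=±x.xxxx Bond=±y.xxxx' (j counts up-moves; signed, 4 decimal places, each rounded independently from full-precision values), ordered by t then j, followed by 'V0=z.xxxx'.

(0,0): Delta=1.0000 Bond=-132.0248
(1,0): Delta=1.0000 Bond=-145.2273
(1,1): Delta=1.0000 Bond=-145.2273
V0=46.9752

The replicating-portfolio and risk-neutral prices coincide; use p* = (1.1−0.75)/(1.15−0.75) = 0.8750 for the latter.
Terminal values V(2,·): V(2,0)=-59.0625, V(2,1)=-5.3625, V(2,2)=76.9775
Node (1,0) S=134.2500: V=(p*·-5.3625+(1−p*)·-59.0625)/1.1=-10.9773; Δ=(-5.3625−-59.0625)/(154.3875−100.6875)=1.0000; B=V−Δ·S=-145.2273
Node (1,1) S=205.8500: V=(p*·76.9775+(1−p*)·-5.3625)/1.1=60.6227; Δ=(76.9775−-5.3625)/(236.7275−154.3875)=1.0000; B=V−Δ·S=-145.2273
Node (0,0) S=179.0000: V=(p*·60.6227+(1−p*)·-10.9773)/1.1=46.9752; Δ=(60.6227−-10.9773)/(205.8500−134.2500)=1.0000; B=V−Δ·S=-132.0248
Self-financing check: at every node Δ·S+B equals the discounted successor values.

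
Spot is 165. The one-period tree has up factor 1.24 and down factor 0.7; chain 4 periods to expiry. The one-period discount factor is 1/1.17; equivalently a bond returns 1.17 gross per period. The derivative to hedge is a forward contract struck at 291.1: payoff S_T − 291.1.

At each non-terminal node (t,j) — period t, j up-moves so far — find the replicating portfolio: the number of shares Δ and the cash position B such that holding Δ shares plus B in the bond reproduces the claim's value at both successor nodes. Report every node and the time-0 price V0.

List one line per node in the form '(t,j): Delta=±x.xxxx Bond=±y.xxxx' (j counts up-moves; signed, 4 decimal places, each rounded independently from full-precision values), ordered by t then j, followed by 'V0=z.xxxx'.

(0,0): Delta=1.0000 Bond=-155.3455
(1,0): Delta=1.0000 Bond=-181.7543
(1,1): Delta=1.0000 Bond=-181.7543
(2,0): Delta=1.0000 Bond=-212.6525
(2,1): Delta=1.0000 Bond=-212.6525
(2,2): Delta=1.0000 Bond=-212.6525
(3,0): Delta=1.0000 Bond=-248.8034
(3,1): Delta=1.0000 Bond=-248.8034
(3,2): Delta=1.0000 Bond=-248.8034
(3,3): Delta=1.0000 Bond=-248.8034
V0=9.6545

Since d<R<u, set p* = (R−d)/(u−d) = 0.8704; price each node as the discounted p*-expectation of its children.
Payoff layer (t=4): V(4,0)=-251.4835, V(4,1)=-220.9222, V(4,2)=-166.7850, V(4,3)=-70.8849, V(4,4)=98.9953
  t=3,j=0: stock 56.5950 → up 70.1778 (V=-220.9222), down 39.6165 (V=-251.4835). Price -192.2084; hedge Δ=1.0000, bond B=-248.8034.
  t=3,j=1: stock 100.2540 → up 124.3150 (V=-166.7850), down 70.1778 (V=-220.9222). Price -148.5494; hedge Δ=1.0000, bond B=-248.8034.
  t=3,j=2: stock 177.5928 → up 220.2151 (V=-70.8849), down 124.3150 (V=-166.7850). Price -71.2106; hedge Δ=1.0000, bond B=-248.8034.
  t=3,j=3: stock 314.5930 → up 390.0953 (V=98.9953), down 220.2151 (V=-70.8849). Price 65.7895; hedge Δ=1.0000, bond B=-248.8034.
  t=2,j=0: stock 80.8500 → up 100.2540 (V=-148.5494), down 56.5950 (V=-192.2084). Price -131.8025; hedge Δ=1.0000, bond B=-212.6525.
  t=2,j=1: stock 143.2200 → up 177.5928 (V=-71.2106), down 100.2540 (V=-148.5494). Price -69.4325; hedge Δ=1.0000, bond B=-212.6525.
  t=2,j=2: stock 253.7040 → up 314.5930 (V=65.7895), down 177.5928 (V=-71.2106). Price 41.0515; hedge Δ=1.0000, bond B=-212.6525.
  t=1,j=0: stock 115.5000 → up 143.2200 (V=-69.4325), down 80.8500 (V=-131.8025). Price -66.2543; hedge Δ=1.0000, bond B=-181.7543.
  t=1,j=1: stock 204.6000 → up 253.7040 (V=41.0515), down 143.2200 (V=-69.4325). Price 22.8457; hedge Δ=1.0000, bond B=-181.7543.
  t=0,j=0: stock 165.0000 → up 204.6000 (V=22.8457), down 115.5000 (V=-66.2543). Price 9.6545; hedge Δ=1.0000, bond B=-155.3455.
The time-0 hedge costs 9.6545, which is the no-arbitrage price.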